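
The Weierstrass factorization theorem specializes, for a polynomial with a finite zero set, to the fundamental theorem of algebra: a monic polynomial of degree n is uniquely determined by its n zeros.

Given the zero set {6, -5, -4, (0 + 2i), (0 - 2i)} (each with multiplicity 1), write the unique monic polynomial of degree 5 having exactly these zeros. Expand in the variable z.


The polynomial is p(z) = ∏_{α ∈ S} (z − α), where S = {6, -5, -4, (0 + 2i), (0 - 2i)}.
Expanding the product yields: p(z) = z^5 + 3·z^4 -30·z^3 -108·z^2 -136·z -480.
Note conjugate pairs combine to real quadratics: (z − (0+2i))(z − (0−2i)) = z² + 4.
The resulting polynomial has degree 5 and real coefficients as required.

p(z) = z^5 + 3·z^4 -30·z^3 -108·z^2 -136·z -480.


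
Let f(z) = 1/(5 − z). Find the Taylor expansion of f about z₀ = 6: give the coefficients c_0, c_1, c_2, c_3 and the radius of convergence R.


Let w = z − z₀, so z = z₀ + w.
Then 5 − z = 5 − (z₀ + w) = (5 − z₀) − w = -1 − w.
f(z) = 1/(-1 − w) = (1/(-1)) · 1/(1 − w/(-1)) = Σ_{n≥0} w^n / (-1)^(n+1).
So c_n = 1/(-1)^(n+1):
  c_0 = 1/(-1)^1 = -1.
  c_1 = 1/(-1)^2 = 1.
  c_2 = 1/(-1)^3 = -1.
  c_3 = 1/(-1)^4 = 1.
The series is valid for |w/d| < 1, i.e. |z − z₀| < |d|.
Radius of convergence: R = |5 − z₀| = |-1| = 1 (distance from z₀ to the singularity z = 5).

c_0 = -1, c_1 = 1, c_2 = -1, c_3 = 1; R = 1.


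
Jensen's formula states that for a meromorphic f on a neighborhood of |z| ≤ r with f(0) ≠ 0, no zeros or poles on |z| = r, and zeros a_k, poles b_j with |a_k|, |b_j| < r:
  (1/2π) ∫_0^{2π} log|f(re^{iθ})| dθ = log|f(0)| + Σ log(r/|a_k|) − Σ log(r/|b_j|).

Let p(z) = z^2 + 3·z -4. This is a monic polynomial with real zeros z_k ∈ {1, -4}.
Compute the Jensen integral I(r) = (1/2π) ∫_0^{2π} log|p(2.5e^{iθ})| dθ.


Zeros: -4, 1; r = 2.5.
Inside |z| < r: 1. Outside (|z| ≥ r): -4.
p(0) = -4, so log|p(0)| = log(4) = 1.3863.
Apply Jensen: I(r) = log|p(0)| + Σ_k log(r/|z_k|), summed over zeros inside |z| < r.
  log(r/|z_k|) for z_k = 1: log(2.5/1) = 0.9163
  Outside zeros (-4) contribute nothing to the Jensen sum.
Sum over inside zeros: 0.9163.
I(r) = log|p(0)| + (inside sum) = 1.3863 + 0.9163 = 2.3026.
Note: since some zeros are outside |z| ≤ r, the simplified n·log(r) form does NOT apply — only the inside zeros contribute.

I(r) ≈ 2.3026.


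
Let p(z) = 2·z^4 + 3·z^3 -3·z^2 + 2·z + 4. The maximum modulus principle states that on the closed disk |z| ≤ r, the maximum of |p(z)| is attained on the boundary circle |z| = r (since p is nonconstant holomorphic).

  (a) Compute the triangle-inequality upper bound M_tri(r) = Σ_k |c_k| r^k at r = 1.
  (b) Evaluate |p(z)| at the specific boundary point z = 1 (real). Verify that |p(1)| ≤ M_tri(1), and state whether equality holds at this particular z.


Coefficients: c_0 = 4, c_1 = 2, c_2 = -3, c_3 = 3, c_4 = 2. Radius r = 1.
Part (a). Triangle bound: M_tri(r) = Σ_k |c_k| r^k
  = |4|·1^0 + |2|·1^1 + |-3|·1^2 + |3|·1^3 + |2|·1^4
  = 4 + 2 + 3 + 3 + 2 = 14.
This bounds M(r) := max_{|z|=r} |p(z)| from above; equality holds iff all terms c_k z^k can be made to align in phase at a single z on |z|=r.
Part (b). At z = 1 (real, on the circle |z| = r):
  p(1) = (4)·1^0 + (2)·1^1 + (-3)·1^2 + (3)·1^3 + (2)·1^4 = 8.
  |p(1)| = 8.
Check: |p(1)| = 8 ≤ 14 = M_tri(1). ✓ Equality does not hold at z = 1 (the coefficients have mixed signs, so the terms do not all align in phase there).

M_tri(1) = 14; |p(1)| = 8; equality at z=1: no.


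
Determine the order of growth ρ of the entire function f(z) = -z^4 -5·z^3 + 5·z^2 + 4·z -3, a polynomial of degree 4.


|f(z)| ≤ Σ|c_k|·r^k = O(r^4) as r → ∞. Polynomial growth is O(e^{r^ε}) for every ε > 0 (since r^4/e^{r^ε} → 0), so ρ ≤ ε for all ε > 0, i.e. ρ = 0. Every nonconstant polynomial has order 0.
Therefore ρ = 0.

Order ρ = 0.


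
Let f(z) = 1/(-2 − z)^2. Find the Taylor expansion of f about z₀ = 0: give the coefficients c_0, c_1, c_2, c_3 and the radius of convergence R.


Let w = z − z₀, so z = z₀ + w.
Then -2 − z = -2 − (z₀ + w) = (-2 − z₀) − w = -2 − w.
f(z) = 1/(-2 − w)^2 = (1/(-2)^2) · (1 − w/(-2))^{−2}.
By the binomial series (1−u)^{−2} = Σ_{n≥0} C(n+1, 1) u^n for |u|<1, with u = w/(-2):
  c_n = C(n+1, 1) / (-2)^(n+2).
  c_0 = 1/(-2)^2 = 1/4.
  c_1 = 2/(-2)^3 = -1/4.
  c_2 = 3/(-2)^4 = 3/16.
  c_3 = 4/(-2)^5 = -1/8.
The series is valid for |w/d| < 1, i.e. |z − z₀| < |d|.
Radius of convergence: R = |-2 − z₀| = |-2| = 2 (distance from z₀ to the singularity z = -2).

c_0 = 1/4, c_1 = -1/4, c_2 = 3/16, c_3 = -1/8; R = 2.


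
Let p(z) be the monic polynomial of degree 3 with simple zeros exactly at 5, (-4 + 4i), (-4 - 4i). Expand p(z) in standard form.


The polynomial is p(z) = ∏_{α ∈ S} (z − α), where S = {5, (-4 + 4i), (-4 - 4i)}.
Expanding the product yields: p(z) = z^3 + 3·z^2 -8·z -160.
Note conjugate pairs combine to real quadratics: (z − (-4+4i))(z − (-4−4i)) = z² + 8z + 32.
The resulting polynomial has degree 3 and real coefficients as required.

p(z) = z^3 + 3·z^2 -8·z -160.


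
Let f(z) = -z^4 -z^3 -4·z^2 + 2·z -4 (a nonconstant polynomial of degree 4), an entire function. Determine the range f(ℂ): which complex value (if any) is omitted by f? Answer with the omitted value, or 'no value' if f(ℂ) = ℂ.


Little Picard bounds the complement of f(ℂ) to at most one point.
For every w ∈ ℂ, the equation p(z) − w = 0 is a nonconstant polynomial in z and hence has at least one root by the fundamental theorem of algebra. So p is surjective onto ℂ, omitting no value.

Omitted value: no value.


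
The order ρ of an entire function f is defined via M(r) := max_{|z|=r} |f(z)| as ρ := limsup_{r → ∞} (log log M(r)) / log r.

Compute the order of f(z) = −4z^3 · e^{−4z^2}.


M(r) = max_{|z|=r} |-4|·|z|^3·|e^{−4z^2}| = 4·r^3 · e^{4r^2} (the factors attain their maxima compatibly on |z|=r). Then log M(r) = log 4 + 3·log r + 4r^2, dominated by the last term, so log log M(r) ~ 2·log r. The polynomial factor -4z^3 contributes only a log r term and does not affect the order. ρ = 2.
Therefore ρ = 2.

Order ρ = 2.


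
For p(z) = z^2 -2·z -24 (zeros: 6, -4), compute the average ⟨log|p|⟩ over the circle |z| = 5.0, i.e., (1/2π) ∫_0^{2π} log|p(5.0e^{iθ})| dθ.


Zeros: -4, 6; r = 5.0.
Inside |z| < r: -4. Outside (|z| ≥ r): 6.
p(0) = -24, so log|p(0)| = log(24) = 3.1781.
Apply Jensen: I(r) = log|p(0)| + Σ_k log(r/|z_k|), summed over zeros inside |z| < r.
  log(r/|z_k|) for z_k = -4: log(5.0/4) = 0.2231
  Outside zeros (6) contribute nothing to the Jensen sum.
Sum over inside zeros: 0.2231.
I(r) = log|p(0)| + (inside sum) = 3.1781 + 0.2231 = 3.4012.
Note: since some zeros are outside |z| ≤ r, the simplified n·log(r) form does NOT apply — only the inside zeros contribute.

I(r) ≈ 3.4012.


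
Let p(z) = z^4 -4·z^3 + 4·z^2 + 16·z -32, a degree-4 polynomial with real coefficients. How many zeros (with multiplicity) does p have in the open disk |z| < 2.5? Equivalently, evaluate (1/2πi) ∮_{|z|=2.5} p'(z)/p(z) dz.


The zeros of p are: (2 + 2i), (2 - 2i), -2, 2.
Their magnitudes are: 2.828, 2.828, 2, 2.
Zeros with |z| < R = 2.5: -2, 2.
Count = 2.
By the argument principle, (1/2πi) ∮_{|z|=R} p'(z)/p(z) dz equals exactly this count.

Number of zeros inside |z| < 2.5: 2.


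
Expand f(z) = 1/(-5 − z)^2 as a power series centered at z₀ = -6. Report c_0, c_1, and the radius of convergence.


Let w = z − z₀, so z = z₀ + w.
Then -5 − z = -5 − (z₀ + w) = (-5 − z₀) − w = 1 − w.
f(z) = 1/(1 − w)^2 = (1/(1)^2) · (1 − w/(1))^{−2}.
By the binomial series (1−u)^{−2} = Σ_{n≥0} C(n+1, 1) u^n for |u|<1, with u = w/(1):
  c_n = C(n+1, 1) / (1)^(n+2).
  c_0 = 1/(1)^2 = 1.
  c_1 = 2/(1)^3 = 2.
The series is valid for |w/d| < 1, i.e. |z − z₀| < |d|.
Radius of convergence: R = |-5 − z₀| = |1| = 1 (distance from z₀ to the singularity z = -5).

c_0 = 1, c_1 = 2; R = 1.


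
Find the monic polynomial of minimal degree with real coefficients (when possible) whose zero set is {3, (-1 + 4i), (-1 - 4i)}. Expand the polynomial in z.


The polynomial is p(z) = ∏_{α ∈ S} (z − α), where S = {3, (-1 + 4i), (-1 - 4i)}.
Expanding the product yields: p(z) = z^3 -z^2 + 11·z -51.
Note conjugate pairs combine to real quadratics: (z − (-1+4i))(z − (-1−4i)) = z² + 2z + 17.
The resulting polynomial has degree 3 and real coefficients as required.

p(z) = z^3 -z^2 + 11·z -51.


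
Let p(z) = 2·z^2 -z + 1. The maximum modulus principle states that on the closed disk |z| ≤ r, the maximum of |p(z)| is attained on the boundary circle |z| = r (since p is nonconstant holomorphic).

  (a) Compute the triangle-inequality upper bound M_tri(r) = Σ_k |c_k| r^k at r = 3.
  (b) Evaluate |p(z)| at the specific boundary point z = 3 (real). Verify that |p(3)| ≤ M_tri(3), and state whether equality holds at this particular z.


Coefficients: c_0 = 1, c_1 = -1, c_2 = 2. Radius r = 3.
Part (a). Triangle bound: M_tri(r) = Σ_k |c_k| r^k
  = |1|·3^0 + |-1|·3^1 + |2|·3^2
  = 1 + 3 + 18 = 22.
This bounds M(r) := max_{|z|=r} |p(z)| from above; equality holds iff all terms c_k z^k can be made to align in phase at a single z on |z|=r.
Part (b). At z = 3 (real, on the circle |z| = r):
  p(3) = (1)·3^0 + (-1)·3^1 + (2)·3^2 = 16.
  |p(3)| = 16.
Check: |p(3)| = 16 ≤ 22 = M_tri(3). ✓ Equality does not hold at z = 3 (the coefficients have mixed signs, so the terms do not all align in phase there).

M_tri(3) = 22; |p(3)| = 16; equality at z=3: no.


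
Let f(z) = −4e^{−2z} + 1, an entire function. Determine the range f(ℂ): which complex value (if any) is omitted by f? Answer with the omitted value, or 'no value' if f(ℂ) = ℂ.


Little Picard bounds the complement of f(ℂ) to at most one point.
e^{−2z} is never zero on ℂ, so -4·e^{−2z} takes every value in ℂ ∖ {0}. Adding 1 shifts the range to ℂ ∖ {1}. Thus f omits exactly the value 1.

Omitted value: 1.


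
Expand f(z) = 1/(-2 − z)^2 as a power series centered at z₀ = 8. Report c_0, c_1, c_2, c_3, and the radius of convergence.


Let w = z − z₀, so z = z₀ + w.
Then -2 − z = -2 − (z₀ + w) = (-2 − z₀) − w = -10 − w.
f(z) = 1/(-10 − w)^2 = (1/(-10)^2) · (1 − w/(-10))^{−2}.
By the binomial series (1−u)^{−2} = Σ_{n≥0} C(n+1, 1) u^n for |u|<1, with u = w/(-10):
  c_n = C(n+1, 1) / (-10)^(n+2).
  c_0 = 1/(-10)^2 = 1/100.
  c_1 = 2/(-10)^3 = -1/500.
  c_2 = 3/(-10)^4 = 3/10000.
  c_3 = 4/(-10)^5 = -1/25000.
The series is valid for |w/d| < 1, i.e. |z − z₀| < |d|.
Radius of convergence: R = |-2 − z₀| = |-10| = 10 (distance from z₀ to the singularity z = -2).

c_0 = 1/100, c_1 = -1/500, c_2 = 3/10000, c_3 = -1/25000; R = 10.


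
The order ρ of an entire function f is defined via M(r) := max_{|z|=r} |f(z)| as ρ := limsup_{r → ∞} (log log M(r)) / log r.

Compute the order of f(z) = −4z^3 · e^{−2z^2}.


M(r) = max_{|z|=r} |-4|·|z|^3·|e^{−2z^2}| = 4·r^3 · e^{2r^2} (the factors attain their maxima compatibly on |z|=r). Then log M(r) = log 4 + 3·log r + 2r^2, dominated by the last term, so log log M(r) ~ 2·log r. The polynomial factor -4z^3 contributes only a log r term and does not affect the order. ρ = 2.
Therefore ρ = 2.

Order ρ = 2.


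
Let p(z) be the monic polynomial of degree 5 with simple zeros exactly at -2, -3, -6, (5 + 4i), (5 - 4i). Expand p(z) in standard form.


The polynomial is p(z) = ∏_{α ∈ S} (z − α), where S = {-2, -3, -6, (5 + 4i), (5 - 4i)}.
Expanding the product yields: p(z) = z^5 + z^4 -33·z^3 + 127·z^2 + 1116·z + 1476.
Note conjugate pairs combine to real quadratics: (z − (5+4i))(z − (5−4i)) = z² − 10z + 41.
The resulting polynomial has degree 5 and real coefficients as required.

p(z) = z^5 + z^4 -33·z^3 + 127·z^2 + 1116·z + 1476.


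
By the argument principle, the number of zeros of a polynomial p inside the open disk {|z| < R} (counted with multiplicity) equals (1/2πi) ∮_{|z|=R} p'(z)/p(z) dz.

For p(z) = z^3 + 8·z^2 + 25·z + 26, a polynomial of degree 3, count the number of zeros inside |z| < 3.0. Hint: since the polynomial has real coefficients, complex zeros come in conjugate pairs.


The zeros of p are: (-3 + 2i), (-3 - 2i), -2.
Their magnitudes are: 3.606, 3.606, 2.
Zeros with |z| < R = 3.0: -2.
Count = 1.
By the argument principle, (1/2πi) ∮_{|z|=R} p'(z)/p(z) dz equals exactly this count.

Number of zeros inside |z| < 3.0: 1.


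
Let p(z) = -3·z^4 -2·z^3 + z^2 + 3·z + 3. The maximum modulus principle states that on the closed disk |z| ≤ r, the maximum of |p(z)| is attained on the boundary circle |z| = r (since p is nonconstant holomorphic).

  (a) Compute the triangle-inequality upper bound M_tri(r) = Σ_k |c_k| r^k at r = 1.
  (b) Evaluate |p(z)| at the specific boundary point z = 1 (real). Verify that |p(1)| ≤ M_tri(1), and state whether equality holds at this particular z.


Coefficients: c_0 = 3, c_1 = 3, c_2 = 1, c_3 = -2, c_4 = -3. Radius r = 1.
Part (a). Triangle bound: M_tri(r) = Σ_k |c_k| r^k
  = |3|·1^0 + |3|·1^1 + |1|·1^2 + |-2|·1^3 + |-3|·1^4
  = 3 + 3 + 1 + 2 + 3 = 12.
This bounds M(r) := max_{|z|=r} |p(z)| from above; equality holds iff all terms c_k z^k can be made to align in phase at a single z on |z|=r.
Part (b). At z = 1 (real, on the circle |z| = r):
  p(1) = (3)·1^0 + (3)·1^1 + (1)·1^2 + (-2)·1^3 + (-3)·1^4 = 2.
  |p(1)| = 2.
Check: |p(1)| = 2 ≤ 12 = M_tri(1). ✓ Equality does not hold at z = 1 (the coefficients have mixed signs, so the terms do not all align in phase there).

M_tri(1) = 12; |p(1)| = 2; equality at z=1: no.


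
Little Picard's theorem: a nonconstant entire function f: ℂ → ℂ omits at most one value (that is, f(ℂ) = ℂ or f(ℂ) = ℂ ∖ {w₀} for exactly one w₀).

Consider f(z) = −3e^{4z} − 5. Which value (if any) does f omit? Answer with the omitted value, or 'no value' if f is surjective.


Little Picard bounds the complement of f(ℂ) to at most one point.
e^{4z} is never zero on ℂ, so -3·e^{4z} takes every value in ℂ ∖ {0}. Adding -5 shifts the range to ℂ ∖ {-5}. Thus f omits exactly the value -5.

Omitted value: -5.


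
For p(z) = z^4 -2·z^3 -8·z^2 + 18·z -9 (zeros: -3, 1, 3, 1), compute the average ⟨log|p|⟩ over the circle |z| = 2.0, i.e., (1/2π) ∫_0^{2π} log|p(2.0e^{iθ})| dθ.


Zeros: -3, 1, 1, 3; r = 2.0.
Inside |z| < r: 1, 1. Outside (|z| ≥ r): -3, 3.
p(0) = -9, so log|p(0)| = log(9) = 2.1972.
Apply Jensen: I(r) = log|p(0)| + Σ_k log(r/|z_k|), summed over zeros inside |z| < r.
  log(r/|z_k|) for z_k = 1: log(2.0/1) = 0.6931
  log(r/|z_k|) for z_k = 1: log(2.0/1) = 0.6931
  Outside zeros (-3, 3) contribute nothing to the Jensen sum.
Sum over inside zeros: 1.3863.
I(r) = log|p(0)| + (inside sum) = 2.1972 + 1.3863 = 3.5835.
Note: since some zeros are outside |z| ≤ r, the simplified n·log(r) form does NOT apply — only the inside zeros contribute.

I(r) ≈ 3.5835.


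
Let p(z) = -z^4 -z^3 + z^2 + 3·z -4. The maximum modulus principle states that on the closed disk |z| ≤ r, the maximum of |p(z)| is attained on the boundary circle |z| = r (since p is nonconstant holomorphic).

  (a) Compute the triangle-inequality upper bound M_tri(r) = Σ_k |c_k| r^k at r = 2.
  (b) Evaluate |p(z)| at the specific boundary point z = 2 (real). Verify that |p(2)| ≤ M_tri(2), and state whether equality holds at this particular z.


Coefficients: c_0 = -4, c_1 = 3, c_2 = 1, c_3 = -1, c_4 = -1. Radius r = 2.
Part (a). Triangle bound: M_tri(r) = Σ_k |c_k| r^k
  = |-4|·2^0 + |3|·2^1 + |1|·2^2 + |-1|·2^3 + |-1|·2^4
  = 4 + 6 + 4 + 8 + 16 = 38.
This bounds M(r) := max_{|z|=r} |p(z)| from above; equality holds iff all terms c_k z^k can be made to align in phase at a single z on |z|=r.
Part (b). At z = 2 (real, on the circle |z| = r):
  p(2) = (-4)·2^0 + (3)·2^1 + (1)·2^2 + (-1)·2^3 + (-1)·2^4 = -18.
  |p(2)| = 18.
Check: |p(2)| = 18 ≤ 38 = M_tri(2). ✓ Equality does not hold at z = 2 (the coefficients have mixed signs, so the terms do not all align in phase there).

M_tri(2) = 38; |p(2)| = 18; equality at z=2: no.


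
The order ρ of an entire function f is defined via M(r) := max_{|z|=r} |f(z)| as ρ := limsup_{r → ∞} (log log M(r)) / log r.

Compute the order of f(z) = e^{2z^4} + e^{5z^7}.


Each summand is entire of order 4 and 7 respectively (as in the single-exponential case). The order of a sum is at most the max of the orders, so ρ ≤ 7. For the lower bound: on |z|=r choose arg z so that 5z^7 is real positive; then |e^{5z^7}| = e^{5r^7} while |e^{2z^4}| ≤ e^{2r^4} = o(e^{5r^7}). So |f| ≥ e^{5r^7}(1 − o(1)) and ρ ≥ 7. Hence ρ = max(4, 7) = 7.
Therefore ρ = 7.

Order ρ = 7.


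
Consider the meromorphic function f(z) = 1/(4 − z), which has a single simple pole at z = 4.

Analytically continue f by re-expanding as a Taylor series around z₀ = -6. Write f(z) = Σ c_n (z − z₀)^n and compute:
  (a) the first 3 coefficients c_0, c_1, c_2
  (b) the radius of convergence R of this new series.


Let w = z − z₀, so z = z₀ + w.
Then 4 − z = 4 − (z₀ + w) = (4 − z₀) − w = 10 − w.
f(z) = 1/(10 − w) = (1/(10)) · 1/(1 − w/(10)) = Σ_{n≥0} w^n / (10)^(n+1).
So c_n = 1/(10)^(n+1):
  c_0 = 1/(10)^1 = 1/10.
  c_1 = 1/(10)^2 = 1/100.
  c_2 = 1/(10)^3 = 1/1000.
The series is valid for |w/d| < 1, i.e. |z − z₀| < |d|.
Radius of convergence: R = |4 − z₀| = |10| = 10 (distance from z₀ to the singularity z = 4).

c_0 = 1/10, c_1 = 1/100, c_2 = 1/1000; R = 10.


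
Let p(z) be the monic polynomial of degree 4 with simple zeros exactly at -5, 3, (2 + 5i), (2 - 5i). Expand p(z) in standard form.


The polynomial is p(z) = ∏_{α ∈ S} (z − α), where S = {-5, 3, (2 + 5i), (2 - 5i)}.
Expanding the product yields: p(z) = z^4 -2·z^3 + 6·z^2 + 118·z -435.
Note conjugate pairs combine to real quadratics: (z − (2+5i))(z − (2−5i)) = z² − 4z + 29.
The resulting polynomial has degree 4 and real coefficients as required.

p(z) = z^4 -2·z^3 + 6·z^2 + 118·z -435.


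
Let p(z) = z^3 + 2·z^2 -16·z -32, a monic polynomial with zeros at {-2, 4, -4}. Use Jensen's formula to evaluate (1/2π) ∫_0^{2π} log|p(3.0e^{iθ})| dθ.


Zeros: -4, -2, 4; r = 3.0.
Inside |z| < r: -2. Outside (|z| ≥ r): -4, 4.
p(0) = -32, so log|p(0)| = log(32) = 3.4657.
Apply Jensen: I(r) = log|p(0)| + Σ_k log(r/|z_k|), summed over zeros inside |z| < r.
  log(r/|z_k|) for z_k = -2: log(3.0/2) = 0.4055
  Outside zeros (-4, 4) contribute nothing to the Jensen sum.
Sum over inside zeros: 0.4055.
I(r) = log|p(0)| + (inside sum) = 3.4657 + 0.4055 = 3.8712.
Note: since some zeros are outside |z| ≤ r, the simplified n·log(r) form does NOT apply — only the inside zeros contribute.

I(r) ≈ 3.8712.


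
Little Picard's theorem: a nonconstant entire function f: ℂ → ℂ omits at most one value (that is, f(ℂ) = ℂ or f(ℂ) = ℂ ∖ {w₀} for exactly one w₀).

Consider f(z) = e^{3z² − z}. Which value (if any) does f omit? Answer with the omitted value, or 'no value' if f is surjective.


Little Picard bounds the complement of f(ℂ) to at most one point.
The exponent g(z) = 3z² − z is a nonconstant polynomial, hence surjective onto ℂ. So e^{g(z)} takes every value in {e^w : w ∈ ℂ} = ℂ ∖ {0}. Adding 0 shifts the range to ℂ ∖ {0}. f omits exactly 0.

Omitted value: 0.


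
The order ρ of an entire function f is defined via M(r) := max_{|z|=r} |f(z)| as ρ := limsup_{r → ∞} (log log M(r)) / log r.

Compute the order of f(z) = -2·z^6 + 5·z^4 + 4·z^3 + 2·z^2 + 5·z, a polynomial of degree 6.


|f(z)| ≤ Σ|c_k|·r^k = O(r^6) as r → ∞. Polynomial growth is O(e^{r^ε}) for every ε > 0 (since r^6/e^{r^ε} → 0), so ρ ≤ ε for all ε > 0, i.e. ρ = 0. Every nonconstant polynomial has order 0.
Therefore ρ = 0.

Order ρ = 0.


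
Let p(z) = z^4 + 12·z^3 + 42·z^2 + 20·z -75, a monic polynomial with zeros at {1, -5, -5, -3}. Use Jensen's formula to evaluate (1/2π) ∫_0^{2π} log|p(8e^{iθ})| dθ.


Zeros: -5, -5, -3, 1; r = 8.
Inside |z| < r: -5, -5, -3, 1. Outside (|z| ≥ r): ∅.
p(0) = -75, so log|p(0)| = log(75) = 4.3175.
Apply Jensen: I(r) = log|p(0)| + Σ_k log(r/|z_k|), summed over zeros inside |z| < r.
  log(r/|z_k|) for z_k = 1: log(8/1) = 2.0794
  log(r/|z_k|) for z_k = -5: log(8/5) = 0.4700
  log(r/|z_k|) for z_k = -5: log(8/5) = 0.4700
  log(r/|z_k|) for z_k = -3: log(8/3) = 0.9808
Sum over inside zeros: 4.0003.
I(r) = log|p(0)| + (inside sum) = 4.3175 + 4.0003 = 8.3178.
Closed form (all zeros inside, monic): I(r) = n·log(r) = 4·log(8) = 8.3178. ✓

I(r) ≈ 8.3178.


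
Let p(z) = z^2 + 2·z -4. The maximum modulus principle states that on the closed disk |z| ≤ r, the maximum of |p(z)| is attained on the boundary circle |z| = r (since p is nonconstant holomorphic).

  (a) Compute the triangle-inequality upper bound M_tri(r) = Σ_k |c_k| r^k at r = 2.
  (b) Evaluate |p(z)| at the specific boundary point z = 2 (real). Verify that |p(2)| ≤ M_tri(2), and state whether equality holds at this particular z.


Coefficients: c_0 = -4, c_1 = 2, c_2 = 1. Radius r = 2.
Part (a). Triangle bound: M_tri(r) = Σ_k |c_k| r^k
  = |-4|·2^0 + |2|·2^1 + |1|·2^2
  = 4 + 4 + 4 = 12.
This bounds M(r) := max_{|z|=r} |p(z)| from above; equality holds iff all terms c_k z^k can be made to align in phase at a single z on |z|=r.
Part (b). At z = 2 (real, on the circle |z| = r):
  p(2) = (-4)·2^0 + (2)·2^1 + (1)·2^2 = 4.
  |p(2)| = 4.
Check: |p(2)| = 4 ≤ 12 = M_tri(2). ✓ Equality does not hold at z = 2 (the coefficients have mixed signs, so the terms do not all align in phase there).

M_tri(2) = 12; |p(2)| = 4; equality at z=2: no.


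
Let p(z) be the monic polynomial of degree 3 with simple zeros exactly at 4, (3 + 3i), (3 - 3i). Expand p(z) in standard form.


The polynomial is p(z) = ∏_{α ∈ S} (z − α), where S = {4, (3 + 3i), (3 - 3i)}.
Expanding the product yields: p(z) = z^3 -10·z^2 + 42·z -72.
Note conjugate pairs combine to real quadratics: (z − (3+3i))(z − (3−3i)) = z² − 6z + 18.
The resulting polynomial has degree 3 and real coefficients as required.

p(z) = z^3 -10·z^2 + 42·z -72.


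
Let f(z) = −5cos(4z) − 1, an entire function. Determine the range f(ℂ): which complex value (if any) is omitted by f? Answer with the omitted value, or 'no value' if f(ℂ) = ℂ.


Little Picard bounds the complement of f(ℂ) to at most one point.
cos is entire and surjective onto ℂ: for every w ∈ ℂ, cos(ζ) = w has a solution ζ ∈ ℂ (e.g., via the complex inverse arccos). With ζ = 4z this gives z = ζ/(4). Then -5·cos(4z) takes every value in -5·ℂ = ℂ, and adding -1 is a bijection of ℂ. So f is surjective and omits no value. (Note: only on the real line is cos bounded by [−1, 1].)

Omitted value: no value.


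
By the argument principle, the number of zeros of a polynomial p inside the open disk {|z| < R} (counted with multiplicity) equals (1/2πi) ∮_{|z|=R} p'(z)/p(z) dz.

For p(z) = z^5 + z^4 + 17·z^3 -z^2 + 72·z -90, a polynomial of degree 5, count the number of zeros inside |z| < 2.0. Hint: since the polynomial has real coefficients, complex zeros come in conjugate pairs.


The zeros of p are: (-1 + 3i), (-1 - 3i), 1, (0 + 3i), (0 - 3i).
Their magnitudes are: 3.162, 3.162, 1, 3, 3.
Zeros with |z| < R = 2.0: 1.
Count = 1.
By the argument principle, (1/2πi) ∮_{|z|=R} p'(z)/p(z) dz equals exactly this count.

Number of zeros inside |z| < 2.0: 1.


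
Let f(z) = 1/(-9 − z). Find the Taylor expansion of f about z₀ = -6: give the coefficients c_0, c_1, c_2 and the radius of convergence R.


Let w = z − z₀, so z = z₀ + w.
Then -9 − z = -9 − (z₀ + w) = (-9 − z₀) − w = -3 − w.
f(z) = 1/(-3 − w) = (1/(-3)) · 1/(1 − w/(-3)) = Σ_{n≥0} w^n / (-3)^(n+1).
So c_n = 1/(-3)^(n+1):
  c_0 = 1/(-3)^1 = -1/3.
  c_1 = 1/(-3)^2 = 1/9.
  c_2 = 1/(-3)^3 = -1/27.
The series is valid for |w/d| < 1, i.e. |z − z₀| < |d|.
Radius of convergence: R = |-9 − z₀| = |-3| = 3 (distance from z₀ to the singularity z = -9).

c_0 = -1/3, c_1 = 1/9, c_2 = -1/27; R = 3.


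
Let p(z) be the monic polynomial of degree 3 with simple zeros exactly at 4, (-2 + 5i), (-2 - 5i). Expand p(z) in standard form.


The polynomial is p(z) = ∏_{α ∈ S} (z − α), where S = {4, (-2 + 5i), (-2 - 5i)}.
Expanding the product yields: p(z) = z^3 + 13·z -116.
Note conjugate pairs combine to real quadratics: (z − (-2+5i))(z − (-2−5i)) = z² + 4z + 29.
The resulting polynomial has degree 3 and real coefficients as required.

p(z) = z^3 + 13·z -116.


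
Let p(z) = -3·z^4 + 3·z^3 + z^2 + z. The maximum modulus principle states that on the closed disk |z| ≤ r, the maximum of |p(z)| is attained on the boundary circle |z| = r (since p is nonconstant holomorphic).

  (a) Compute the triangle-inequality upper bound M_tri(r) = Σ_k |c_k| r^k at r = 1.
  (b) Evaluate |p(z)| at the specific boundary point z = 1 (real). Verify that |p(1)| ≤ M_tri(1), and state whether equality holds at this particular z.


Coefficients: c_0 = 0, c_1 = 1, c_2 = 1, c_3 = 3, c_4 = -3. Radius r = 1.
Part (a). Triangle bound: M_tri(r) = Σ_k |c_k| r^k
  = |0|·1^0 + |1|·1^1 + |1|·1^2 + |3|·1^3 + |-3|·1^4
  = 0 + 1 + 1 + 3 + 3 = 8.
This bounds M(r) := max_{|z|=r} |p(z)| from above; equality holds iff all terms c_k z^k can be made to align in phase at a single z on |z|=r.
Part (b). At z = 1 (real, on the circle |z| = r):
  p(1) = (0)·1^0 + (1)·1^1 + (1)·1^2 + (3)·1^3 + (-3)·1^4 = 2.
  |p(1)| = 2.
Check: |p(1)| = 2 ≤ 8 = M_tri(1). ✓ Equality does not hold at z = 1 (the coefficients have mixed signs, so the terms do not all align in phase there).

M_tri(1) = 8; |p(1)| = 2; equality at z=1: no.


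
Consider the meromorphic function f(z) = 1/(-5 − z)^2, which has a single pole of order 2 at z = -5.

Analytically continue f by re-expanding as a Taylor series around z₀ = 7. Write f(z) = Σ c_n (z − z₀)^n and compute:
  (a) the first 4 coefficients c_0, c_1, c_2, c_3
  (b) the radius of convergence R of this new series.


Let w = z − z₀, so z = z₀ + w.
Then -5 − z = -5 − (z₀ + w) = (-5 − z₀) − w = -12 − w.
f(z) = 1/(-12 − w)^2 = (1/(-12)^2) · (1 − w/(-12))^{−2}.
By the binomial series (1−u)^{−2} = Σ_{n≥0} C(n+1, 1) u^n for |u|<1, with u = w/(-12):
  c_n = C(n+1, 1) / (-12)^(n+2).
  c_0 = 1/(-12)^2 = 1/144.
  c_1 = 2/(-12)^3 = -1/864.
  c_2 = 3/(-12)^4 = 1/6912.
  c_3 = 4/(-12)^5 = -1/62208.
The series is valid for |w/d| < 1, i.e. |z − z₀| < |d|.
Radius of convergence: R = |-5 − z₀| = |-12| = 12 (distance from z₀ to the singularity z = -5).

c_0 = 1/144, c_1 = -1/864, c_2 = 1/6912, c_3 = -1/62208; R = 12.


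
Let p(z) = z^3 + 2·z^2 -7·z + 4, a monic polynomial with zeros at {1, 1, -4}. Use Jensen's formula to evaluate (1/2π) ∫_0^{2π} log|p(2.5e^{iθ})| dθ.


Zeros: -4, 1, 1; r = 2.5.
Inside |z| < r: 1, 1. Outside (|z| ≥ r): -4.
p(0) = 4, so log|p(0)| = log(4) = 1.3863.
Apply Jensen: I(r) = log|p(0)| + Σ_k log(r/|z_k|), summed over zeros inside |z| < r.
  log(r/|z_k|) for z_k = 1: log(2.5/1) = 0.9163
  log(r/|z_k|) for z_k = 1: log(2.5/1) = 0.9163
  Outside zeros (-4) contribute nothing to the Jensen sum.
Sum over inside zeros: 1.8326.
I(r) = log|p(0)| + (inside sum) = 1.3863 + 1.8326 = 3.2189.
Note: since some zeros are outside |z| ≤ r, the simplified n·log(r) form does NOT apply — only the inside zeros contribute.

I(r) ≈ 3.2189.


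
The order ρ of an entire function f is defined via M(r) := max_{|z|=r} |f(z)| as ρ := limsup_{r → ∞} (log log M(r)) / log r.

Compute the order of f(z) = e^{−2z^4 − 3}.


|e^{−2z^4 − 3}| = e^{Re(-2·z^4) + -3} ≤ e^{2|z|^4 + -3} = e^{2r^4 + -3} on |z| = r, so ρ ≤ 4. Choosing z on |z|=r so that -2·z^4 is real positive (always possible by picking arg z appropriately) gives |f(z)| = e^{2r^4 + -3}, matching the bound. The additive constant -3 does not affect log log M(r) ~ 4·log r. Hence ρ = 4.
Therefore ρ = 4.

Order ρ = 4.


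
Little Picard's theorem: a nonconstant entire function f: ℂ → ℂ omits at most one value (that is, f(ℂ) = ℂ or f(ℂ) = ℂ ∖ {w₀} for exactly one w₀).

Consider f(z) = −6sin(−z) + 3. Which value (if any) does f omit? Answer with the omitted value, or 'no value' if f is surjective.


Little Picard bounds the complement of f(ℂ) to at most one point.
sin is entire and surjective onto ℂ: for every w ∈ ℂ, sin(ζ) = w has a solution ζ ∈ ℂ (e.g., via the complex inverse arcsin). With ζ = −z this gives z = ζ/(-1). Then -6·sin(−z) takes every value in -6·ℂ = ℂ, and adding 3 is a bijection of ℂ. So f is surjective and omits no value. (Note: only on the real line is sin bounded by [−1, 1].)

Omitted value: no value.


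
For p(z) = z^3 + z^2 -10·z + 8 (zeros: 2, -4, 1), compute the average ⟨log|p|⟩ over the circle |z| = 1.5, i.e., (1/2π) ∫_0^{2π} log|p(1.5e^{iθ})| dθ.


Zeros: -4, 1, 2; r = 1.5.
Inside |z| < r: 1. Outside (|z| ≥ r): -4, 2.
p(0) = 8, so log|p(0)| = log(8) = 2.0794.
Apply Jensen: I(r) = log|p(0)| + Σ_k log(r/|z_k|), summed over zeros inside |z| < r.
  log(r/|z_k|) for z_k = 1: log(1.5/1) = 0.4055
  Outside zeros (-4, 2) contribute nothing to the Jensen sum.
Sum over inside zeros: 0.4055.
I(r) = log|p(0)| + (inside sum) = 2.0794 + 0.4055 = 2.4849.
Note: since some zeros are outside |z| ≤ r, the simplified n·log(r) form does NOT apply — only the inside zeros contribute.

I(r) ≈ 2.4849.


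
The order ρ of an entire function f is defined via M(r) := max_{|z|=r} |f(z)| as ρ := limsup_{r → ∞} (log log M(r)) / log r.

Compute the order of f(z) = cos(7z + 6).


cos(w) is a linear combination of e^{iw} and e^{−iw} (or e^w, e^{−w} in the hyperbolic case), so |cos(w)| ≤ e^{|w|}. With w = 7z + 6, |w| ≤ 7|z| + 6 = 7r + 6 on |z| = r, giving M(r) ≤ e^{7r + 6}, so ρ ≤ 1. On a suitable ray (z = it for sin/cos; z = t for sinh/cosh, t real → ∞), |cos(7z + 6)| grows like e^{7|t|}/2, so ρ ≥ 1. Hence ρ = 1.
Therefore ρ = 1.

Order ρ = 1.


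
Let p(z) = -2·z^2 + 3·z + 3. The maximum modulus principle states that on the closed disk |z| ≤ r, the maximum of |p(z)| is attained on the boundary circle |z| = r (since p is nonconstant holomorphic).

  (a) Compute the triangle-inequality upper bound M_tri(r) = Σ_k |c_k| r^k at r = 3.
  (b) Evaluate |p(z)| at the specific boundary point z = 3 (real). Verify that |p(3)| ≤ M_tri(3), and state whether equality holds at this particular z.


Coefficients: c_0 = 3, c_1 = 3, c_2 = -2. Radius r = 3.
Part (a). Triangle bound: M_tri(r) = Σ_k |c_k| r^k
  = |3|·3^0 + |3|·3^1 + |-2|·3^2
  = 3 + 9 + 18 = 30.
This bounds M(r) := max_{|z|=r} |p(z)| from above; equality holds iff all terms c_k z^k can be made to align in phase at a single z on |z|=r.
Part (b). At z = 3 (real, on the circle |z| = r):
  p(3) = (3)·3^0 + (3)·3^1 + (-2)·3^2 = -6.
  |p(3)| = 6.
Check: |p(3)| = 6 ≤ 30 = M_tri(3). ✓ Equality does not hold at z = 3 (the coefficients have mixed signs, so the terms do not all align in phase there).

M_tri(3) = 30; |p(3)| = 6; equality at z=3: no.


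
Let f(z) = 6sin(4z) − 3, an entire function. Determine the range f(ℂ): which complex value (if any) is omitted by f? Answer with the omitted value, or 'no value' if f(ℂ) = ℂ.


Little Picard bounds the complement of f(ℂ) to at most one point.
sin is entire and surjective onto ℂ: for every w ∈ ℂ, sin(ζ) = w has a solution ζ ∈ ℂ (e.g., via the complex inverse arcsin). With ζ = 4z this gives z = ζ/(4). Then 6·sin(4z) takes every value in 6·ℂ = ℂ, and adding -3 is a bijection of ℂ. So f is surjective and omits no value. (Note: only on the real line is sin bounded by [−1, 1].)

Omitted value: no value.


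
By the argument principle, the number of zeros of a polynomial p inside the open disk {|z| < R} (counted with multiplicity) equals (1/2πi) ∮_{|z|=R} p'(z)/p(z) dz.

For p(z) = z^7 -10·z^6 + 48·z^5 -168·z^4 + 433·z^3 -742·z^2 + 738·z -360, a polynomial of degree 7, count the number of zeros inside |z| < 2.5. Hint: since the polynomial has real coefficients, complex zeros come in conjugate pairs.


The zeros of p are: (1 + 1i), (1 - 1i), (2 + 1i), (2 - 1i), (0 + 3i), (0 - 3i), 4.
Their magnitudes are: 1.414, 1.414, 2.236, 2.236, 3, 3, 4.
Zeros with |z| < R = 2.5: (1 + 1i), (1 - 1i), (2 + 1i), (2 - 1i).
Count = 4.
By the argument principle, (1/2πi) ∮_{|z|=R} p'(z)/p(z) dz equals exactly this count.

Number of zeros inside |z| < 2.5: 4.


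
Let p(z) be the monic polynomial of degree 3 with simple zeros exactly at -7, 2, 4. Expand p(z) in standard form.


The polynomial is p(z) = ∏_{α ∈ S} (z − α), where S = {-7, 2, 4}.
Expanding the product yields: p(z) = z^3 + z^2 -34·z + 56.
The resulting polynomial has degree 3 and real coefficients as required.

p(z) = z^3 + z^2 -34·z + 56.


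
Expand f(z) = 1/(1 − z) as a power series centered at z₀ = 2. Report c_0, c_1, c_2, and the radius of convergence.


Let w = z − z₀, so z = z₀ + w.
Then 1 − z = 1 − (z₀ + w) = (1 − z₀) − w = -1 − w.
f(z) = 1/(-1 − w) = (1/(-1)) · 1/(1 − w/(-1)) = Σ_{n≥0} w^n / (-1)^(n+1).
So c_n = 1/(-1)^(n+1):
  c_0 = 1/(-1)^1 = -1.
  c_1 = 1/(-1)^2 = 1.
  c_2 = 1/(-1)^3 = -1.
The series is valid for |w/d| < 1, i.e. |z − z₀| < |d|.
Radius of convergence: R = |1 − z₀| = |-1| = 1 (distance from z₀ to the singularity z = 1).

c_0 = -1, c_1 = 1, c_2 = -1; R = 1.


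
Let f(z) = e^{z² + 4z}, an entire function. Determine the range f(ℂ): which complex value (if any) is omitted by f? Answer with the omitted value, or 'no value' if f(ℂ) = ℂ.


Little Picard bounds the complement of f(ℂ) to at most one point.
The exponent g(z) = z² + 4z is a nonconstant polynomial, hence surjective onto ℂ. So e^{g(z)} takes every value in {e^w : w ∈ ℂ} = ℂ ∖ {0}. Adding 0 shifts the range to ℂ ∖ {0}. f omits exactly 0.

Omitted value: 0.


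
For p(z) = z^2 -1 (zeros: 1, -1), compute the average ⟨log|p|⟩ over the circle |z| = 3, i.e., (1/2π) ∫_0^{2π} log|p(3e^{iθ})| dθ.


Zeros: -1, 1; r = 3.
Inside |z| < r: -1, 1. Outside (|z| ≥ r): ∅.
p(0) = -1, so log|p(0)| = log(1) = 0.0000.
Apply Jensen: I(r) = log|p(0)| + Σ_k log(r/|z_k|), summed over zeros inside |z| < r.
  log(r/|z_k|) for z_k = 1: log(3/1) = 1.0986
  log(r/|z_k|) for z_k = -1: log(3/1) = 1.0986
Sum over inside zeros: 2.1972.
I(r) = log|p(0)| + (inside sum) = 0.0000 + 2.1972 = 2.1972.
Closed form (all zeros inside, monic): I(r) = n·log(r) = 2·log(3) = 2.1972. ✓

I(r) ≈ 2.1972.


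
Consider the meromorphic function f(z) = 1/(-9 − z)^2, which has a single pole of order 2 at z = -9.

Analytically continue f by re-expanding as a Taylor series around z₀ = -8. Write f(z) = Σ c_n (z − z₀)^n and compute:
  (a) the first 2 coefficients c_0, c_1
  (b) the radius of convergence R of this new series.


Let w = z − z₀, so z = z₀ + w.
Then -9 − z = -9 − (z₀ + w) = (-9 − z₀) − w = -1 − w.
f(z) = 1/(-1 − w)^2 = (1/(-1)^2) · (1 − w/(-1))^{−2}.
By the binomial series (1−u)^{−2} = Σ_{n≥0} C(n+1, 1) u^n for |u|<1, with u = w/(-1):
  c_n = C(n+1, 1) / (-1)^(n+2).
  c_0 = 1/(-1)^2 = 1.
  c_1 = 2/(-1)^3 = -2.
The series is valid for |w/d| < 1, i.e. |z − z₀| < |d|.
Radius of convergence: R = |-9 − z₀| = |-1| = 1 (distance from z₀ to the singularity z = -9).

c_0 = 1, c_1 = -2; R = 1.


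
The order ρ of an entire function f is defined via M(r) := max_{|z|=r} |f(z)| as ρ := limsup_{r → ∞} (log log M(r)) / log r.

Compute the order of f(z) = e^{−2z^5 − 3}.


|e^{−2z^5 − 3}| = e^{Re(-2·z^5) + -3} ≤ e^{2|z|^5 + -3} = e^{2r^5 + -3} on |z| = r, so ρ ≤ 5. Choosing z on |z|=r so that -2·z^5 is real positive (always possible by picking arg z appropriately) gives |f(z)| = e^{2r^5 + -3}, matching the bound. The additive constant -3 does not affect log log M(r) ~ 5·log r. Hence ρ = 5.
Therefore ρ = 5.

Order ρ = 5.


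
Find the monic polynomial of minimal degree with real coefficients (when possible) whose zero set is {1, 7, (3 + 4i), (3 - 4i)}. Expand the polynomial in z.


The polynomial is p(z) = ∏_{α ∈ S} (z − α), where S = {1, 7, (3 + 4i), (3 - 4i)}.
Expanding the product yields: p(z) = z^4 -14·z^3 + 80·z^2 -242·z + 175.
Note conjugate pairs combine to real quadratics: (z − (3+4i))(z − (3−4i)) = z² − 6z + 25.
The resulting polynomial has degree 4 and real coefficients as required.

p(z) = z^4 -14·z^3 + 80·z^2 -242·z + 175.


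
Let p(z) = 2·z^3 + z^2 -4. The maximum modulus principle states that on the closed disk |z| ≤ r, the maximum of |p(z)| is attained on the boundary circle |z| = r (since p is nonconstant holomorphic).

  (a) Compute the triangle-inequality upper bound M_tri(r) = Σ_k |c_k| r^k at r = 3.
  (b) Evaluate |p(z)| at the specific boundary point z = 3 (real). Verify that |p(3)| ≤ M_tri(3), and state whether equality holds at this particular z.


Coefficients: c_0 = -4, c_1 = 0, c_2 = 1, c_3 = 2. Radius r = 3.
Part (a). Triangle bound: M_tri(r) = Σ_k |c_k| r^k
  = |-4|·3^0 + |0|·3^1 + |1|·3^2 + |2|·3^3
  = 4 + 0 + 9 + 54 = 67.
This bounds M(r) := max_{|z|=r} |p(z)| from above; equality holds iff all terms c_k z^k can be made to align in phase at a single z on |z|=r.
Part (b). At z = 3 (real, on the circle |z| = r):
  p(3) = (-4)·3^0 + (0)·3^1 + (1)·3^2 + (2)·3^3 = 59.
  |p(3)| = 59.
Check: |p(3)| = 59 ≤ 67 = M_tri(3). ✓ Equality does not hold at z = 3 (the coefficients have mixed signs, so the terms do not all align in phase there).

M_tri(3) = 67; |p(3)| = 59; equality at z=3: no.


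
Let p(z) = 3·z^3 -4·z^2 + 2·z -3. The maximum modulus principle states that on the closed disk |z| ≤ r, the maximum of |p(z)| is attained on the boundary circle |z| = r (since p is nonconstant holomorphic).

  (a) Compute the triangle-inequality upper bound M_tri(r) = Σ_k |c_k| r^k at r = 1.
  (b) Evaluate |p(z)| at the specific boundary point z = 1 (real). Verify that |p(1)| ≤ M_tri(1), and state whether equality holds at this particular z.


Coefficients: c_0 = -3, c_1 = 2, c_2 = -4, c_3 = 3. Radius r = 1.
Part (a). Triangle bound: M_tri(r) = Σ_k |c_k| r^k
  = |-3|·1^0 + |2|·1^1 + |-4|·1^2 + |3|·1^3
  = 3 + 2 + 4 + 3 = 12.
This bounds M(r) := max_{|z|=r} |p(z)| from above; equality holds iff all terms c_k z^k can be made to align in phase at a single z on |z|=r.
Part (b). At z = 1 (real, on the circle |z| = r):
  p(1) = (-3)·1^0 + (2)·1^1 + (-4)·1^2 + (3)·1^3 = -2.
  |p(1)| = 2.
Check: |p(1)| = 2 ≤ 12 = M_tri(1). ✓ Equality does not hold at z = 1 (the coefficients have mixed signs, so the terms do not all align in phase there).

M_tri(1) = 12; |p(1)| = 2; equality at z=1: no.


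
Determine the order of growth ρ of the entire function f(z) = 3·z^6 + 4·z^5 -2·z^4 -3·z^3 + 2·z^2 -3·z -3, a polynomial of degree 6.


|f(z)| ≤ Σ|c_k|·r^k = O(r^6) as r → ∞. Polynomial growth is O(e^{r^ε}) for every ε > 0 (since r^6/e^{r^ε} → 0), so ρ ≤ ε for all ε > 0, i.e. ρ = 0. Every nonconstant polynomial has order 0.
Therefore ρ = 0.

Order ρ = 0.


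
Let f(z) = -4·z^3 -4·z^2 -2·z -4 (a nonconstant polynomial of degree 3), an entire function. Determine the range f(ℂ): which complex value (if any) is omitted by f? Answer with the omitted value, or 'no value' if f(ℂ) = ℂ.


Little Picard bounds the complement of f(ℂ) to at most one point.
For every w ∈ ℂ, the equation p(z) − w = 0 is a nonconstant polynomial in z and hence has at least one root by the fundamental theorem of algebra. So p is surjective onto ℂ, omitting no value.

Omitted value: no value.


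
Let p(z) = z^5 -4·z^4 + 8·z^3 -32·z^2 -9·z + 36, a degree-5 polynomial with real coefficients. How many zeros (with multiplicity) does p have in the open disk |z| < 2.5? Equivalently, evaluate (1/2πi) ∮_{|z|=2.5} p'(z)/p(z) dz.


The zeros of p are: 1, -1, 4, (0 + 3i), (0 - 3i).
Their magnitudes are: 1, 1, 4, 3, 3.
Zeros with |z| < R = 2.5: 1, -1.
Count = 2.
By the argument principle, (1/2πi) ∮_{|z|=R} p'(z)/p(z) dz equals exactly this count.

Number of zeros inside |z| < 2.5: 2.
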